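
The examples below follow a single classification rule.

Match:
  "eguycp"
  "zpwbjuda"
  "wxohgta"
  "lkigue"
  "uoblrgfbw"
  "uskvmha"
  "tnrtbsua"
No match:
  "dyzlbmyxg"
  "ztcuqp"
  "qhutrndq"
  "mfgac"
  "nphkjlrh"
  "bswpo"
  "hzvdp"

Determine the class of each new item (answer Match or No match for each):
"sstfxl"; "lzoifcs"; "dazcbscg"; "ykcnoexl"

No match, Match, No match, Match

The distinguishing property — has ≥ 2 vowels — holds for all the 'Match' cases and none of the 'No match' cases.
"sstfxl": No match (0 vowels).
"lzoifcs": Match (2 vowels).
"dazcbscg": No match (1 vowel).
"ykcnoexl": Match (2 vowels).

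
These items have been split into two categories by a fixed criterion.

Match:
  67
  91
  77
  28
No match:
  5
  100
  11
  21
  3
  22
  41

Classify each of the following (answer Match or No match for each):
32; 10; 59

No match, No match, Match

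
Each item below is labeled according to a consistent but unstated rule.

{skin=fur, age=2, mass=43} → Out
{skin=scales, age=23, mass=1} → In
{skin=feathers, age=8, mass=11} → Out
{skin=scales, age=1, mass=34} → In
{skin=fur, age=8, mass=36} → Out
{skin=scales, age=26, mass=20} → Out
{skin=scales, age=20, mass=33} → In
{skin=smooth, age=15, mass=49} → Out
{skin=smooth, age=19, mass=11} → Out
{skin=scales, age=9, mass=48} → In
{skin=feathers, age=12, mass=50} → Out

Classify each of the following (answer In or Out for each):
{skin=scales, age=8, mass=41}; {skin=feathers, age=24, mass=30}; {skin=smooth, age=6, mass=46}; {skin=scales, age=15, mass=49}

In, Out, Out, In

Every 'In' example satisfies: skin is scales AND age ≤ 23. None of the 'Out' examples do.
{skin=scales, age=8, mass=41} → skin is scales, age = 8 → In.
{skin=feathers, age=24, mass=30} → skin is feathers, age = 24 → Out.
{skin=smooth, age=6, mass=46} → skin is smooth, age = 6 → Out.
{skin=scales, age=15, mass=49} → skin is scales, age = 15 → In.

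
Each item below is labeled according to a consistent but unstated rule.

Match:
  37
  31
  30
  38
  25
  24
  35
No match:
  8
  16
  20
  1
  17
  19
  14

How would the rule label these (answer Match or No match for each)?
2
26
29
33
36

No match, Match, Match, Match, Match

All 'Match' examples share one property — at least 24 — and every 'No match' example lacks it.
2: 2 < 24 — does not fit, so No match. 26: 26 ≥ 24 — matches, so Match. 29: 29 ≥ 24 — matches, so Match. 33: 33 ≥ 24 — matches, so Match. 36: 36 ≥ 24 — matches, so Match.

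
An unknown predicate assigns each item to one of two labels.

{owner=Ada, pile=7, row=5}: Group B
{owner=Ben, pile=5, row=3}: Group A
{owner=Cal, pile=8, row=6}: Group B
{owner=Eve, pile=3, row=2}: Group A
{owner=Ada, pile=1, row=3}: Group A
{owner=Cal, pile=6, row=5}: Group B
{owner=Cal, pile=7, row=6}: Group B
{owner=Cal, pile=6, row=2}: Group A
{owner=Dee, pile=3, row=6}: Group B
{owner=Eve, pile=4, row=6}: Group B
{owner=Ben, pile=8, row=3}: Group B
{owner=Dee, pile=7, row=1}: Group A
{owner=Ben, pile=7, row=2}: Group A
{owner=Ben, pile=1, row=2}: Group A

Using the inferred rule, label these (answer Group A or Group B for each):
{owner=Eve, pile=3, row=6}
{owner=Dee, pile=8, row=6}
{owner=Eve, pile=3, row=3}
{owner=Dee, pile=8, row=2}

Group B, Group B, Group A, Group B

The simplest hypothesis consistent with all the labels is: pile ≤ 7 AND row ≤ 3.
{owner=Eve, pile=3, row=6}: pile = 3, row = 6 — does not satisfy this, so Group B.
{owner=Dee, pile=8, row=6}: pile = 8, row = 6 — does not satisfy this, so Group B.
{owner=Eve, pile=3, row=3}: pile = 3, row = 3 — satisfies this, so Group A.
{owner=Dee, pile=8, row=2}: pile = 8, row = 2 — does not satisfy this, so Group B.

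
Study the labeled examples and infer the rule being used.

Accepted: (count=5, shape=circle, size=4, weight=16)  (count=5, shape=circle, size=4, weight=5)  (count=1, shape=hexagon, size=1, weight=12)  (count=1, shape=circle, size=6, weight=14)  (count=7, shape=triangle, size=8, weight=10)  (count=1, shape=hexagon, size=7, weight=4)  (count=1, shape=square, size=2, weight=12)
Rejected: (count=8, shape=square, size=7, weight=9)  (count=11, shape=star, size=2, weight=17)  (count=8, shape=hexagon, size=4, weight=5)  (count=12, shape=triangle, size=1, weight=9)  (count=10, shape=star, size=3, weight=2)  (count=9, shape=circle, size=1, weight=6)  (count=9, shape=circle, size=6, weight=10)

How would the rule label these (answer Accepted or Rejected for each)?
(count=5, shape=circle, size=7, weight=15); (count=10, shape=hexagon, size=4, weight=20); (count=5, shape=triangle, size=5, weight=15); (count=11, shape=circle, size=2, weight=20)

Every 'Accepted' example satisfies: count ≤ 7. None of the 'Rejected' examples do.
(count=5, shape=circle, size=7, weight=15): count = 5 — qualifies, so Accepted. (count=10, shape=hexagon, size=4, weight=20): count = 10 — fails this test, so Rejected. (count=5, shape=triangle, size=5, weight=15): count = 5 — qualifies, so Accepted. (count=11, shape=circle, size=2, weight=20): count = 11 — fails this test, so Rejected.

Accepted, Rejected, Accepted, Rejected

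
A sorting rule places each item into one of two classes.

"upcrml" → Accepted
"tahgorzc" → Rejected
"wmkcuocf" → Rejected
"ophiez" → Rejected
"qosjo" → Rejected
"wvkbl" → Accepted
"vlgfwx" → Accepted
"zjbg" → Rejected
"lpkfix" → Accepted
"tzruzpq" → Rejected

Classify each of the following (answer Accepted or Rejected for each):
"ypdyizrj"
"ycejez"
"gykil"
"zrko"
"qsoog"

Comparing the two groups points to one rule — contains 'l'.
"ypdyizrj": no 'l', does not fit → Rejected. "ycejez": no 'l', does not fit → Rejected. "gykil": has 'l', matches → Accepted. "zrko": no 'l', does not fit → Rejected. "qsoog": no 'l', does not fit → Rejected.

Rejected, Rejected, Accepted, Rejected, Rejected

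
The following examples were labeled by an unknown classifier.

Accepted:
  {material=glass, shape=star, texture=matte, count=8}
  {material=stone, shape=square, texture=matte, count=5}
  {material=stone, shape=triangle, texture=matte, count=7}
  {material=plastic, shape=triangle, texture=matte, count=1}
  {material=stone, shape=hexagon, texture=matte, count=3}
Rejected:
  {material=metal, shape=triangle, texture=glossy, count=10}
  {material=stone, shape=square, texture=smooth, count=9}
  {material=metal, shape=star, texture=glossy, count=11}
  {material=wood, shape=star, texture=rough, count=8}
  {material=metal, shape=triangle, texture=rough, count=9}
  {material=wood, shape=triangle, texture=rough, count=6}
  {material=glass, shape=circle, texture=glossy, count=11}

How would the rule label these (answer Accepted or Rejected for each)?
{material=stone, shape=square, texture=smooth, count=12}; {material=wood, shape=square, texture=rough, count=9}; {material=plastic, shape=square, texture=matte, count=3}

Rejected, Rejected, Accepted

The common property of the 'Accepted' items is: texture is matte. No 'Rejected' item has it.
Rejected: {material=stone, shape=square, texture=smooth, count=12}, since texture is smooth.
Rejected: {material=wood, shape=square, texture=rough, count=9}, since texture is rough.
Accepted: {material=plastic, shape=square, texture=matte, count=3}, since texture is matte.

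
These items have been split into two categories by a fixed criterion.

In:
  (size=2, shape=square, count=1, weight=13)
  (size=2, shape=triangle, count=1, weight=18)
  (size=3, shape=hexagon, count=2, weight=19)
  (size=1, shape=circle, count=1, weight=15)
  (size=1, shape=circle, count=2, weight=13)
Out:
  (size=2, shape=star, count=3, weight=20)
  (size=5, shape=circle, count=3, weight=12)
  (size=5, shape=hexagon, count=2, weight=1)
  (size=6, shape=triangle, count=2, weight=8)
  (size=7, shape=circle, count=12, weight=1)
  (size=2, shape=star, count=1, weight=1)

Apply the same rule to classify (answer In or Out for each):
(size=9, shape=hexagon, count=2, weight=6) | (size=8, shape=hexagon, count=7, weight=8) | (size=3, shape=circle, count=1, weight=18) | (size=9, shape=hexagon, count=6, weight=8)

Out, Out, In, Out

The simplest hypothesis consistent with all the labels is: weight ≥ 12 AND count ≤ 2.
(size=9, shape=hexagon, count=2, weight=6): weight = 6, count = 2, does not pass → Out. (size=8, shape=hexagon, count=7, weight=8): weight = 8, count = 7, does not pass → Out. (size=3, shape=circle, count=1, weight=18): weight = 18, count = 1, passes → In. (size=9, shape=hexagon, count=6, weight=8): weight = 8, count = 6, does not pass → Out.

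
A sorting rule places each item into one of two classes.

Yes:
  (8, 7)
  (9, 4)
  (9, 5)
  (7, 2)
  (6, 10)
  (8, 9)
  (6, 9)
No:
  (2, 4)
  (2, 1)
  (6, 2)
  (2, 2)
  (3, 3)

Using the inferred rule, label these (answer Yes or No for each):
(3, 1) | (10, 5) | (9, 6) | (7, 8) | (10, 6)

No, Yes, Yes, Yes, Yes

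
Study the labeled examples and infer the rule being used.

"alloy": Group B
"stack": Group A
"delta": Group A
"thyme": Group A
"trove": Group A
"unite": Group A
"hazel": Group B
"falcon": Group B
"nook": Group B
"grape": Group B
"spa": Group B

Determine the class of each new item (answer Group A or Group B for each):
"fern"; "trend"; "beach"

Group B, Group A, Group B

All 'Group A' examples share one property — contains 't' — and every 'Group B' example lacks it.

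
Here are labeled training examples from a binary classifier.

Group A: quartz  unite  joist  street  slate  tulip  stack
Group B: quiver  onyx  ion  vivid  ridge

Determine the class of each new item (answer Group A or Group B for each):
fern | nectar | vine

Group B, Group A, Group B

'Group A' ⟺ contains 't'.
Group B: fern, since no 't'. Group A: nectar, since has 't'. Group B: vine, since no 't'.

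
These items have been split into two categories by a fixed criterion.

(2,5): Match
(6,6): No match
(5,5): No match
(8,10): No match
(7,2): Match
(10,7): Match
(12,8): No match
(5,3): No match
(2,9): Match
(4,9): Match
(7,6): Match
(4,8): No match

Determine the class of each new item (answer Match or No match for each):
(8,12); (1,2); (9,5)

No match, Match, No match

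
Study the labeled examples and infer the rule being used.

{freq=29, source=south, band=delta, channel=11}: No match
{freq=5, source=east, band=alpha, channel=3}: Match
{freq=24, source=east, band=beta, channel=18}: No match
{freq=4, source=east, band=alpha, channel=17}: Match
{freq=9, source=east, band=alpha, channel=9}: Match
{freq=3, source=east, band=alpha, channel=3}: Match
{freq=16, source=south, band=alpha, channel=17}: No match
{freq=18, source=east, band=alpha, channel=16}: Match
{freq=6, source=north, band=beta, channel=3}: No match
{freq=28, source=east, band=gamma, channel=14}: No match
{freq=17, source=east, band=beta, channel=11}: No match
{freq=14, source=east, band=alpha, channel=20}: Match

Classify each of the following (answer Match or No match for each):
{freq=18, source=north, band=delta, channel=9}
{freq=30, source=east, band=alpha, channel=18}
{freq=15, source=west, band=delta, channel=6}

'Match' ⟺ source is east AND band is alpha.
{freq=18, source=north, band=delta, channel=9}: No match (source is north, band is delta). {freq=30, source=east, band=alpha, channel=18}: Match (source is east, band is alpha). {freq=15, source=west, band=delta, channel=6}: No match (source is west, band is delta).

No match, Match, No match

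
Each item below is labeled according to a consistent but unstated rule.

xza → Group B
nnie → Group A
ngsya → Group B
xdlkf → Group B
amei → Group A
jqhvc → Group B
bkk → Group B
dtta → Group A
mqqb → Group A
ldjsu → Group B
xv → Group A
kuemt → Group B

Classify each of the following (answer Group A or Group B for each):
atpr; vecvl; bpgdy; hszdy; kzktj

The simplest hypothesis consistent with all the labels is: even length.
atpr: length 4 — passes, so Group A.
vecvl: length 5 — doesn't match, so Group B.
bpgdy: length 5 — doesn't match, so Group B.
hszdy: length 5 — doesn't match, so Group B.
kzktj: length 5 — doesn't match, so Group B.

Group A, Group B, Group B, Group B, Group B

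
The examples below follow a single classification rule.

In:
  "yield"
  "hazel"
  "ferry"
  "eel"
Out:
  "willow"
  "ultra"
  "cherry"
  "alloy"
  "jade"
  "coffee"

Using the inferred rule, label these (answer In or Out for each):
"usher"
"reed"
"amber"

In, Out, In

All 'In' examples share one property — odd length AND contains 'e' — and every 'Out' example lacks it.
"usher" → length 5, has 'e' → In. "reed" → length 4, has 'e' → Out. "amber" → length 5, has 'e' → In.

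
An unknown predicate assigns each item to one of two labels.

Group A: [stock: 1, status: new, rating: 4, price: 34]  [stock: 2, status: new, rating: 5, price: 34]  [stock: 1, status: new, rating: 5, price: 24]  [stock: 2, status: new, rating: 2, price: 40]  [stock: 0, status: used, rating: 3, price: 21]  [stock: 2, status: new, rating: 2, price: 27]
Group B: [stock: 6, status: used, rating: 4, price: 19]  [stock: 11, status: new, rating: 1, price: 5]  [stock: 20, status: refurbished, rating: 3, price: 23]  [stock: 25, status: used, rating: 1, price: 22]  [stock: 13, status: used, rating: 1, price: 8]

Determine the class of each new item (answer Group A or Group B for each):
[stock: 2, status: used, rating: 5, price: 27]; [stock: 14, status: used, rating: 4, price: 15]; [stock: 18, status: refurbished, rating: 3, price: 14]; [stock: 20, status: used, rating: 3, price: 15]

Group A, Group B, Group B, Group B

The classifier is using: stock ≤ 2.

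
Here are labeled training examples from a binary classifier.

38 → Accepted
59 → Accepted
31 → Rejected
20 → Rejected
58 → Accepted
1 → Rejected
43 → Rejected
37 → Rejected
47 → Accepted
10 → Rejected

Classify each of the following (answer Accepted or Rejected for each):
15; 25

The rule appears to be: digit sum ≥ 11.
15 — digit sum 1+5 = 6, hence Rejected. 25 — digit sum 2+5 = 7, hence Rejected.

Rejected, Rejected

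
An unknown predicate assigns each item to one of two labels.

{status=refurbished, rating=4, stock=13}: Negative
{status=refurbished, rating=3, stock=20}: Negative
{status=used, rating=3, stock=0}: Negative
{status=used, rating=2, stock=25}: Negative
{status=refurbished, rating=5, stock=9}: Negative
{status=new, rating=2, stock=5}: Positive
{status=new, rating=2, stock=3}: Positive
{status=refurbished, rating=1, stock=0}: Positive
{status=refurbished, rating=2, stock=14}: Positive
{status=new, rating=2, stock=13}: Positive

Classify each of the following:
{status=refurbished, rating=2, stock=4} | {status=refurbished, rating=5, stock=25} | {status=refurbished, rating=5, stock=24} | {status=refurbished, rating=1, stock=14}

Positive, Negative, Negative, Positive

All 'Positive' examples share one property — rating ≤ 2 AND stock ≤ 14 — and every 'Negative' example lacks it.
{status=refurbished, rating=2, stock=4}: rating = 2, stock = 4 — has this property, so Positive. {status=refurbished, rating=5, stock=25}: rating = 5, stock = 25 — fails the rule, so Negative. {status=refurbished, rating=5, stock=24}: rating = 5, stock = 24 — fails the rule, so Negative. {status=refurbished, rating=1, stock=14}: rating = 1, stock = 14 — has this property, so Positive.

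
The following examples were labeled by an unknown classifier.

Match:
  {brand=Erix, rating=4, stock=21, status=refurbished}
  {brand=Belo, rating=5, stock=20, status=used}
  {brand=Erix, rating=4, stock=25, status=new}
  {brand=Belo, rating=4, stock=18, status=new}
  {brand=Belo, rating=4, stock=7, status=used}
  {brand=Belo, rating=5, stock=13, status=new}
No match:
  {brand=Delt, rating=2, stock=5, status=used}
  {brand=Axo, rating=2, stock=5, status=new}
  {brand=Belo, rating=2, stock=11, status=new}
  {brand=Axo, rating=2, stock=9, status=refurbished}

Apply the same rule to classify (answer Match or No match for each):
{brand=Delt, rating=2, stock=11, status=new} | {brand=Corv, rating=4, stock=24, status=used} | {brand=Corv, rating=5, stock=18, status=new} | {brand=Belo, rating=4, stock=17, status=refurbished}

No match, Match, Match, Match

Every 'Match' example satisfies: rating ≥ 4. None of the 'No match' examples do.
{brand=Delt, rating=2, stock=11, status=new}: rating = 2, fails the rule → No match.
{brand=Corv, rating=4, stock=24, status=used}: rating = 4, qualifies → Match.
{brand=Corv, rating=5, stock=18, status=new}: rating = 5, qualifies → Match.
{brand=Belo, rating=4, stock=17, status=refurbished}: rating = 4, qualifies → Match.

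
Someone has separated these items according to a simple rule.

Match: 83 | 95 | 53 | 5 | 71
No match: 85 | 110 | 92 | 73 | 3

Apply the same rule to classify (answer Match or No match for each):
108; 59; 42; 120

Every 'Match' example satisfies: ≡ 5 (mod 6). None of the 'No match' examples do.

No match, Match, No match, No match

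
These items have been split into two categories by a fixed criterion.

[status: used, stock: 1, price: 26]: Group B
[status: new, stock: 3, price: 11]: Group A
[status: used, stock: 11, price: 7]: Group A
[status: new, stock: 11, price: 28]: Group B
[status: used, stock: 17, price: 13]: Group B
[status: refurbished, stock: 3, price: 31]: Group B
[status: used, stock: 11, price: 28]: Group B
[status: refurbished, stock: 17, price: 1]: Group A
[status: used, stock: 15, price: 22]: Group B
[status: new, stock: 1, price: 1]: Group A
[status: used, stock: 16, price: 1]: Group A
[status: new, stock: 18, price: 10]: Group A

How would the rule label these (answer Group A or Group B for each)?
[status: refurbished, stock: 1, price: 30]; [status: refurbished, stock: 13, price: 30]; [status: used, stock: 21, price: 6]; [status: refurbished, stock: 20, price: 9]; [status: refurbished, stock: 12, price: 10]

The simplest hypothesis consistent with all the labels is: price ≤ 11.

Group B, Group B, Group A, Group A, Group A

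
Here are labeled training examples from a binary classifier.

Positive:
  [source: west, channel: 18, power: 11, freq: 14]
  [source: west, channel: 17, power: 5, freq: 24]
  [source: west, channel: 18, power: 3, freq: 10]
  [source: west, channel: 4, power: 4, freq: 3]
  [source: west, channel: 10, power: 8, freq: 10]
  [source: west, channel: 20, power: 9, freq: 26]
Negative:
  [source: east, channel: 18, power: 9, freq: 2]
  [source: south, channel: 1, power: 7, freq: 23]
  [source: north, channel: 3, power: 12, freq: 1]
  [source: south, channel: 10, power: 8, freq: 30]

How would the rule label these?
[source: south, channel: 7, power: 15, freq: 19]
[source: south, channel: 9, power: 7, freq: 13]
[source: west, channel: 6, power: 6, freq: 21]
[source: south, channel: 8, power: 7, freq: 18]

Negative, Negative, Positive, Negative

The common property of the 'Positive' items is: source is west. No 'Negative' item has it.
[source: south, channel: 7, power: 15, freq: 19] — source is south, hence Negative. [source: south, channel: 9, power: 7, freq: 13] — source is south, hence Negative. [source: west, channel: 6, power: 6, freq: 21] — source is west, hence Positive. [source: south, channel: 8, power: 7, freq: 18] — source is south, hence Negative.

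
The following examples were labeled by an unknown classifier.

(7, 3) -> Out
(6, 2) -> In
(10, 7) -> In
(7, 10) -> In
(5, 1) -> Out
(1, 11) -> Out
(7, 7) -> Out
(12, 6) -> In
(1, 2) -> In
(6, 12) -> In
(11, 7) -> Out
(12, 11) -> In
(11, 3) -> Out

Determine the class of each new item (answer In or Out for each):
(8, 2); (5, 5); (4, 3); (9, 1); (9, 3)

In, Out, In, Out, Out

'In' ⟺ product is even.
(8, 2) → 8·2 = 16 → In.
(5, 5) → 5·5 = 25 → Out.
(4, 3) → 4·3 = 12 → In.
(9, 1) → 9·1 = 9 → Out.
(9, 3) → 9·3 = 27 → Out.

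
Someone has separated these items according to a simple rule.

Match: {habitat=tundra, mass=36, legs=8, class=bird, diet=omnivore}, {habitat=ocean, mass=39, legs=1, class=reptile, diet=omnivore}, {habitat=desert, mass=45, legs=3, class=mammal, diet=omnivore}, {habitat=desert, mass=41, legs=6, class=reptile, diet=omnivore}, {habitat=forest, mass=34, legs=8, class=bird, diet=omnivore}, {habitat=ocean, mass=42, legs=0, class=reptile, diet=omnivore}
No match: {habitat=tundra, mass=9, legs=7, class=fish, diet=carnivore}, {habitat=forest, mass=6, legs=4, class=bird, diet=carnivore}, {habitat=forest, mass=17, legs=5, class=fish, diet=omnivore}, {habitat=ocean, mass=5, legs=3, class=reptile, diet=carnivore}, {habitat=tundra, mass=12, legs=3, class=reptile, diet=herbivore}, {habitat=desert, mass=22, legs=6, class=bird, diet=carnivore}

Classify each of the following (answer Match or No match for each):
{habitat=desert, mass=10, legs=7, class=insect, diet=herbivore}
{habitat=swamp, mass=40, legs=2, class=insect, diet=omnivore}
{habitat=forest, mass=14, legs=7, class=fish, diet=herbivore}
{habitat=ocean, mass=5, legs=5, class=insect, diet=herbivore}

No match, Match, No match, No match

'Match' ⟺ mass ≥ 34.
{habitat=desert, mass=10, legs=7, class=insect, diet=herbivore} — mass = 10, hence No match. {habitat=swamp, mass=40, legs=2, class=insect, diet=omnivore} — mass = 40, hence Match. {habitat=forest, mass=14, legs=7, class=fish, diet=herbivore} — mass = 14, hence No match. {habitat=ocean, mass=5, legs=5, class=insect, diet=herbivore} — mass = 5, hence No match.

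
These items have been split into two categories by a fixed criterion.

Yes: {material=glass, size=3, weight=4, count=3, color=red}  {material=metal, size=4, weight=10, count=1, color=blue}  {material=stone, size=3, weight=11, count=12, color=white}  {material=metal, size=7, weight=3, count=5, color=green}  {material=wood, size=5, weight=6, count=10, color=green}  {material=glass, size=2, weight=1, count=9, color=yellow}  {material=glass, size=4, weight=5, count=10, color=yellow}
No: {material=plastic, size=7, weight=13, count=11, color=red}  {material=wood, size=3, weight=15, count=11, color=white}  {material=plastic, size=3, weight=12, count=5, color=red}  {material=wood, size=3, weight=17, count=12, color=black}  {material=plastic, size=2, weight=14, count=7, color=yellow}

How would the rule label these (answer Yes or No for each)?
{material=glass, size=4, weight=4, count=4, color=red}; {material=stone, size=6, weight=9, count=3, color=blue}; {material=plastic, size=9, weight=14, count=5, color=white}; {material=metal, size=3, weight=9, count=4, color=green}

Yes, Yes, No, Yes

The simplest hypothesis consistent with all the labels is: weight ≤ 11.
Yes: {material=glass, size=4, weight=4, count=4, color=red}, since weight = 4. Yes: {material=stone, size=6, weight=9, count=3, color=blue}, since weight = 9. No: {material=plastic, size=9, weight=14, count=5, color=white}, since weight = 14. Yes: {material=metal, size=3, weight=9, count=4, color=green}, since weight = 9.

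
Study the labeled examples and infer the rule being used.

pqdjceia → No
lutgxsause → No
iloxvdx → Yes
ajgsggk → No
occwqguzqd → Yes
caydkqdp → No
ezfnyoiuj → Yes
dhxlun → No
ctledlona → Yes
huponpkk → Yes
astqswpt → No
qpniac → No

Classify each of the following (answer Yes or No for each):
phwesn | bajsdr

The classifier is using: contains 'o'.

No, No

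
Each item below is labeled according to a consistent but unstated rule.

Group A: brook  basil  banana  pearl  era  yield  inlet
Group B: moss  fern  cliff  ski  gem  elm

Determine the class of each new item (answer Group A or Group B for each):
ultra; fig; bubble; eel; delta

One predicate separates the groups cleanly: has ≥ 2 vowels.
ultra: 2 vowels, has this property → Group A.
fig: 1 vowel, does not fit → Group B.
bubble: 2 vowels, has this property → Group A.
eel: 2 vowels, has this property → Group A.
delta: 2 vowels, has this property → Group A.

Group A, Group B, Group A, Group A, Group A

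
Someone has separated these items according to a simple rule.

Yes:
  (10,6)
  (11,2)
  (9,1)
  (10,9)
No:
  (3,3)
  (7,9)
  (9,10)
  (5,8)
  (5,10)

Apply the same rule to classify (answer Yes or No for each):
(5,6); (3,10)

'Yes' ⟺ first > second.

No, No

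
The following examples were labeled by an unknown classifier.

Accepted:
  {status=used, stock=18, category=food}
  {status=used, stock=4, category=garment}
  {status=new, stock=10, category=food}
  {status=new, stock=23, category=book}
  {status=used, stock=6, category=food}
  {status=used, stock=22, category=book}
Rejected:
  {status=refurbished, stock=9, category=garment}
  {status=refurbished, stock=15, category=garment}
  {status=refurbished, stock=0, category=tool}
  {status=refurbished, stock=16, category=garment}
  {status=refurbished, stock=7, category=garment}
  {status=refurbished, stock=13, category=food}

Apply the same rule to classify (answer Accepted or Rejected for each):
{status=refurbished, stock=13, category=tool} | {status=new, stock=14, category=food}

Looking at the examples, the only property every 'Accepted' case has and every 'Rejected' case lacks is: status is not refurbished.

Rejected, Accepted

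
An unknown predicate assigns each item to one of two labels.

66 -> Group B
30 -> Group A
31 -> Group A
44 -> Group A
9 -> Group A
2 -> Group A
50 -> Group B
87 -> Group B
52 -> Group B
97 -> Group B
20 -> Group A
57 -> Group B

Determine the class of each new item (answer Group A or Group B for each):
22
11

A rule that fits every label: at most 44 — true of each 'Group A' example, false of each 'Group B' one.
22 — 22 ≤ 44, hence Group A.
11 — 11 ≤ 44, hence Group A.

Group A, Group A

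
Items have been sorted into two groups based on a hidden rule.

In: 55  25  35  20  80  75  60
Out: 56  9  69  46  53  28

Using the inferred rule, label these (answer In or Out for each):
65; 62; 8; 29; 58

The distinguishing property — multiple of 5 — holds for all the 'In' cases and none of the 'Out' cases.
65: 65 = 5·13, matches → In. 62: 62 = 5·12 + 2, fails this test → Out. 8: 8 = 5·1 + 3, fails this test → Out. 29: 29 = 5·5 + 4, fails this test → Out. 58: 58 = 5·11 + 3, fails this test → Out.

In, Out, Out, Out, Out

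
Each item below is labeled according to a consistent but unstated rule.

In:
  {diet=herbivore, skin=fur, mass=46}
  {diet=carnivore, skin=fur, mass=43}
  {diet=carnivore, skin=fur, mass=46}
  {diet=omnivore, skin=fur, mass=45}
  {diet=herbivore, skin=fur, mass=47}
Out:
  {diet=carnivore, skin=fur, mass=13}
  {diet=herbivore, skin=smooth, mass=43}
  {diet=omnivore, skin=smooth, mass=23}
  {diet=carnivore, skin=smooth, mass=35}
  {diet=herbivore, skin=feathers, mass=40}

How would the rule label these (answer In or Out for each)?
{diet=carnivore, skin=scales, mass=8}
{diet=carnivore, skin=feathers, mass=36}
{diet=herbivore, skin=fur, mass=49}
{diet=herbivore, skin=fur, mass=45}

Out, Out, In, In

The common property of the 'In' items is: skin is fur AND mass ≥ 23. No 'Out' item has it.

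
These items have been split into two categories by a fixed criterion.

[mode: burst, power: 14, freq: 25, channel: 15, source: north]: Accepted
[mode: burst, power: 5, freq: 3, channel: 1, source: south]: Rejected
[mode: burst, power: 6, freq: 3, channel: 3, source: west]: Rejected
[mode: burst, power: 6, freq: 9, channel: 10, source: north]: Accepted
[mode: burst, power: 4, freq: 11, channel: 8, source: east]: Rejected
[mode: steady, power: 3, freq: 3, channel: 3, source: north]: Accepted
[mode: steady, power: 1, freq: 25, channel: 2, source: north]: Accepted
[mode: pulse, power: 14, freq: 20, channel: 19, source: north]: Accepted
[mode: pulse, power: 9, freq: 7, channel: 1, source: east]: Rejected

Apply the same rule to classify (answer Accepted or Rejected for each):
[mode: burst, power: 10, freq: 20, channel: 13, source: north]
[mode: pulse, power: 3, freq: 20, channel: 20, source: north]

Accepted, Accepted

Every 'Accepted' example satisfies: source is north. None of the 'Rejected' examples do.
[mode: burst, power: 10, freq: 20, channel: 13, source: north] → source is north → Accepted. [mode: pulse, power: 3, freq: 20, channel: 20, source: north] → source is north → Accepted.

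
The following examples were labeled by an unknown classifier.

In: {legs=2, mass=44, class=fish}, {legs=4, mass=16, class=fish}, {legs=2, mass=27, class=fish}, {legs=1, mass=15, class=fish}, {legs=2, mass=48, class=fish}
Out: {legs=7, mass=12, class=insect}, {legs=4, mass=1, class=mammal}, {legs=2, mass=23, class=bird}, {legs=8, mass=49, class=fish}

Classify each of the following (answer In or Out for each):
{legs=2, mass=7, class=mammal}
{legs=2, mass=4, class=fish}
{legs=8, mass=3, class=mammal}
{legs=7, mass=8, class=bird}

Out, In, Out, Out

Rule: class is fish AND legs ≤ 4. This holds for each 'In' example and fails for each 'Out' one.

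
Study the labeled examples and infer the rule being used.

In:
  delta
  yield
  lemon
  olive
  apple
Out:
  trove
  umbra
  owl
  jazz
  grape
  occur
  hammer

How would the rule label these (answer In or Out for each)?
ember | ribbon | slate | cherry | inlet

The simplest hypothesis consistent with all the labels is: contains 'e' AND contains 'l'.
ember: Out (has 'e', no 'l').
ribbon: Out (no 'e', no 'l').
slate: In (has 'e', has 'l').
cherry: Out (has 'e', no 'l').
inlet: In (has 'e', has 'l').

Out, Out, In, Out, In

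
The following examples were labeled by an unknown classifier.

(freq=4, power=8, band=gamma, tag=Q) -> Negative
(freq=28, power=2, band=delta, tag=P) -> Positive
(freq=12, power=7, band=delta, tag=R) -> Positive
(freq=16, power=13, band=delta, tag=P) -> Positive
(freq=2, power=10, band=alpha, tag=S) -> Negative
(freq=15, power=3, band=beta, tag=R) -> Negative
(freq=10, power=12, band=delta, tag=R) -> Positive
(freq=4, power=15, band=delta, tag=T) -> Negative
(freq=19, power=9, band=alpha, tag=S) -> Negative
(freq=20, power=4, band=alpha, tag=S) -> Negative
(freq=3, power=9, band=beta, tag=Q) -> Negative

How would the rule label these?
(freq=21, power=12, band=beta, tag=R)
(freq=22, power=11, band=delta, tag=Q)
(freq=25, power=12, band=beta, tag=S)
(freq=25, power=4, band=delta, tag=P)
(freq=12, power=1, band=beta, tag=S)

Negative, Positive, Negative, Positive, Negative

A rule that fits every label: band is delta AND freq ≥ 10 — true of each 'Positive' example, false of each 'Negative' one.
(freq=21, power=12, band=beta, tag=R): band is beta, freq = 21 — does not fit, so Negative.
(freq=22, power=11, band=delta, tag=Q): band is delta, freq = 22 — passes, so Positive.
(freq=25, power=12, band=beta, tag=S): band is beta, freq = 25 — does not fit, so Negative.
(freq=25, power=4, band=delta, tag=P): band is delta, freq = 25 — passes, so Positive.
(freq=12, power=1, band=beta, tag=S): band is beta, freq = 12 — does not fit, so Negative.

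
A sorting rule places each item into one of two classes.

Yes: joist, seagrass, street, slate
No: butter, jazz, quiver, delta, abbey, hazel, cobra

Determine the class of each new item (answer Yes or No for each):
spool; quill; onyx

Looking at the examples, the only property every 'Yes' case has and every 'No' case lacks is: contains 's'.
spool: Yes (has 's').
quill: No (no 's').
onyx: No (no 's').

Yes, No, No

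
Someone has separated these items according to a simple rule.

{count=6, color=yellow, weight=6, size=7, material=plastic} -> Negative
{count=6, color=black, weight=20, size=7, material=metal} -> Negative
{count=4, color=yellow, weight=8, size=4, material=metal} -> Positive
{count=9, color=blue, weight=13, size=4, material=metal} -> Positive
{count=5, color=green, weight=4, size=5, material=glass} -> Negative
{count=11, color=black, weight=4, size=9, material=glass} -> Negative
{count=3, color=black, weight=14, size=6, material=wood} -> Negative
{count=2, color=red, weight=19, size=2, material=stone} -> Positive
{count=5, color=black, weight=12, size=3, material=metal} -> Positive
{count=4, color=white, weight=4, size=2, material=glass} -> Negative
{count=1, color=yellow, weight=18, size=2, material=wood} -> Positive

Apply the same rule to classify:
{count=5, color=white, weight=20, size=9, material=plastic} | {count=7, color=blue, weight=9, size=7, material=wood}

Negative, Negative

A rule that fits every label: weight ≥ 6 AND size ≤ 4 — true of each 'Positive' example, false of each 'Negative' one.
Negative: {count=5, color=white, weight=20, size=9, material=plastic}, since weight = 20, size = 9. Negative: {count=7, color=blue, weight=9, size=7, material=wood}, since weight = 9, size = 7.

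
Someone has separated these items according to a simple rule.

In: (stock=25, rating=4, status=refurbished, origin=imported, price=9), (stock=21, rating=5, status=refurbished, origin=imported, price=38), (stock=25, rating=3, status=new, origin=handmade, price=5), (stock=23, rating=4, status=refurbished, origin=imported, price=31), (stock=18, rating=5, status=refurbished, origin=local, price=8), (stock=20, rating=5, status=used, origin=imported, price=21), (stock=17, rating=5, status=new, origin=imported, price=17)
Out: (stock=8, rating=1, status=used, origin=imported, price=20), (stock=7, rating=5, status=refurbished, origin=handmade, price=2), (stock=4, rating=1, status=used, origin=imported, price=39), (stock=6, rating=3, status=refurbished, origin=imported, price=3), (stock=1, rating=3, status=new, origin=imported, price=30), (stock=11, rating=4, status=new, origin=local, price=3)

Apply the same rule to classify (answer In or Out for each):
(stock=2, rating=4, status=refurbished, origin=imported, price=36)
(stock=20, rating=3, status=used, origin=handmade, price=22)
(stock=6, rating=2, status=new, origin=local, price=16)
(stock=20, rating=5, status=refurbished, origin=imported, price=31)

Rule: stock ≥ 17. This holds for each 'In' example and fails for each 'Out' one.
(stock=2, rating=4, status=refurbished, origin=imported, price=36) — stock = 2, hence Out. (stock=20, rating=3, status=used, origin=handmade, price=22) — stock = 20, hence In. (stock=6, rating=2, status=new, origin=local, price=16) — stock = 6, hence Out. (stock=20, rating=5, status=refurbished, origin=imported, price=31) — stock = 20, hence In.

Out, In, Out, In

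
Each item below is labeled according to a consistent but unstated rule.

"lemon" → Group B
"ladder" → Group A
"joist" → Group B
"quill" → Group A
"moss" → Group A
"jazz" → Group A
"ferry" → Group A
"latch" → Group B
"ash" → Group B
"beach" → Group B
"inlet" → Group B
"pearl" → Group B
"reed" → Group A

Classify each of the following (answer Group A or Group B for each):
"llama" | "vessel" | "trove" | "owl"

The classifier is using: has a double letter.

Group A, Group A, Group B, Group B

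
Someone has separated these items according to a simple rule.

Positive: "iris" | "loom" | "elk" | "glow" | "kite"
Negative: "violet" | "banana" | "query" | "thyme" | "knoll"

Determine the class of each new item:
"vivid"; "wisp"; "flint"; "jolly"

Negative, Positive, Negative, Negative

One predicate separates the groups cleanly: length ≤ 4.
"vivid": length 5, does not satisfy this → Negative.
"wisp": length 4, matches → Positive.
"flint": length 5, does not satisfy this → Negative.
"jolly": length 5, does not satisfy this → Negative.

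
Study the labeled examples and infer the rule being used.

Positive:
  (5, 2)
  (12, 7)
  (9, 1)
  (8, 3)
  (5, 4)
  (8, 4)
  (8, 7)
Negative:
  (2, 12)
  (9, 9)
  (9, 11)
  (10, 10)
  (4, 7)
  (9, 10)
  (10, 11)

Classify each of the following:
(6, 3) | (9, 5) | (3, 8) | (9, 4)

The rule appears to be: first > second.
(6, 3): 6 > 3, passes → Positive. (9, 5): 9 > 5, passes → Positive. (3, 8): 3 < 8, does not fit → Negative. (9, 4): 9 > 4, passes → Positive.

Positive, Positive, Negative, Positive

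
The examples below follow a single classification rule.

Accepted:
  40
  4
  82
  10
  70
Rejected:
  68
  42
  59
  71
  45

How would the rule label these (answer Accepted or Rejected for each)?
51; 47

Rejected, Rejected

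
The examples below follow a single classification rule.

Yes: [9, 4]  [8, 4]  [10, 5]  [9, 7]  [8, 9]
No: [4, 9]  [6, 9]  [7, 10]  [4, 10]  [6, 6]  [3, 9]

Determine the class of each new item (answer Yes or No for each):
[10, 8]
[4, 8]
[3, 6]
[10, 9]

Yes, No, No, Yes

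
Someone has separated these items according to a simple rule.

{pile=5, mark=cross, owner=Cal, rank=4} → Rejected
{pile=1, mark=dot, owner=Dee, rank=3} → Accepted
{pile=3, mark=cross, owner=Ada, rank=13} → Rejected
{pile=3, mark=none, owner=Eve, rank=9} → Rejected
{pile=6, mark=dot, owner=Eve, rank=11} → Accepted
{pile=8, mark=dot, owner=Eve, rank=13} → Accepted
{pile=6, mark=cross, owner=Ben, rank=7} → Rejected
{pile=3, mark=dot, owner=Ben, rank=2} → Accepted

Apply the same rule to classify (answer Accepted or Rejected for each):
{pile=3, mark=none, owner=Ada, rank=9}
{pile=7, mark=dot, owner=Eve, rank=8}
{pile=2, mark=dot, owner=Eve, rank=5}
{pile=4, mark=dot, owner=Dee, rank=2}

Rejected, Accepted, Accepted, Accepted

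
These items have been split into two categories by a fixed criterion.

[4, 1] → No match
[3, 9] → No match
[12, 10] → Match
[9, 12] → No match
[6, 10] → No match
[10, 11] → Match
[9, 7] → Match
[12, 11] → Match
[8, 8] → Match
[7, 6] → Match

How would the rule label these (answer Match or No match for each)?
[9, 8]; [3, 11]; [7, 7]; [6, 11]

Rule: |first − second| ≤ 2. This holds for each 'Match' example and fails for each 'No match' one.
Match: [9, 8], since |9−8| = 1.
No match: [3, 11], since |3−11| = 8.
Match: [7, 7], since |7−7| = 0.
No match: [6, 11], since |6−11| = 5.

Match, No match, Match, No match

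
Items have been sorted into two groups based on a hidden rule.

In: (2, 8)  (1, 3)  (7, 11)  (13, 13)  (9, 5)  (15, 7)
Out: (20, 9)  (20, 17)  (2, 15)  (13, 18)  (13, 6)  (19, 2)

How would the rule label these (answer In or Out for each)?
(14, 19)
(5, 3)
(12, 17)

Out, In, Out

All 'In' examples share one property — sum is even — and every 'Out' example lacks it.
(14, 19) — 14+19 = 33, hence Out. (5, 3) — 5+3 = 8, hence In. (12, 17) — 12+17 = 29, hence Out.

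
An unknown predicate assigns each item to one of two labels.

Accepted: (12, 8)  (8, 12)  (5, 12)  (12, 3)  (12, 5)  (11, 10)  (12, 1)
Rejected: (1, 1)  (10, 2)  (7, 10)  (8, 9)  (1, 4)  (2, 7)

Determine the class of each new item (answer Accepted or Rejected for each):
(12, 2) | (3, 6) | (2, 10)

The distinguishing property — max ≥ 11 — holds for all the 'Accepted' cases and none of the 'Rejected' cases.

Accepted, Rejected, Rejected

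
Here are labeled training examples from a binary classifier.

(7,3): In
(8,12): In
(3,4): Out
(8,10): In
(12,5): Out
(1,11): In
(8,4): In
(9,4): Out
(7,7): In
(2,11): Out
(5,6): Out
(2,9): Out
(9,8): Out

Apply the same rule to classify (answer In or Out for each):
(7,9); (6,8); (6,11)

In, In, Out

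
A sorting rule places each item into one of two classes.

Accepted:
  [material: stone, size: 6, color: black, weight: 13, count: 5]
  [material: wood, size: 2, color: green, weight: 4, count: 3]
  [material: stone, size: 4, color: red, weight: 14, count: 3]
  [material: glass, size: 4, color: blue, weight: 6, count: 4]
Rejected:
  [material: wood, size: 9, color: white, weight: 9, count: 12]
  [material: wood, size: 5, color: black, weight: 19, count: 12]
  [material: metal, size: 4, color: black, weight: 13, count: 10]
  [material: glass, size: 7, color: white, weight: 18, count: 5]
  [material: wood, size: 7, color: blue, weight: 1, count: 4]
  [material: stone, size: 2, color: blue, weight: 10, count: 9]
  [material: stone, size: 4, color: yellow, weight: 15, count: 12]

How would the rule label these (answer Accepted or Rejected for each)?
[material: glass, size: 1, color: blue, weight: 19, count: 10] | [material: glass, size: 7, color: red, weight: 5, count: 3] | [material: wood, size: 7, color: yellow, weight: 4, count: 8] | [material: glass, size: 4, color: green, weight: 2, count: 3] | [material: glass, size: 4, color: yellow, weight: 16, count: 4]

Rejected, Rejected, Rejected, Accepted, Accepted

The rule appears to be: count ≤ 5 AND size ≤ 6.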